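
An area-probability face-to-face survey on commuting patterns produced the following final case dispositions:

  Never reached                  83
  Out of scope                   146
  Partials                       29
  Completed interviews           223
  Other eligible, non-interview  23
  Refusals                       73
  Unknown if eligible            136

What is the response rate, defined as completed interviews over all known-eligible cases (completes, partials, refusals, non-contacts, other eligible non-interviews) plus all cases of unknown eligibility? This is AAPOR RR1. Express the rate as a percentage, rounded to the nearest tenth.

Top → 223
Denom → 223 + 29 + 73 + 83 + 23 + 136 = 567
RR1 = 223 / 567 = 0.3933

39.3%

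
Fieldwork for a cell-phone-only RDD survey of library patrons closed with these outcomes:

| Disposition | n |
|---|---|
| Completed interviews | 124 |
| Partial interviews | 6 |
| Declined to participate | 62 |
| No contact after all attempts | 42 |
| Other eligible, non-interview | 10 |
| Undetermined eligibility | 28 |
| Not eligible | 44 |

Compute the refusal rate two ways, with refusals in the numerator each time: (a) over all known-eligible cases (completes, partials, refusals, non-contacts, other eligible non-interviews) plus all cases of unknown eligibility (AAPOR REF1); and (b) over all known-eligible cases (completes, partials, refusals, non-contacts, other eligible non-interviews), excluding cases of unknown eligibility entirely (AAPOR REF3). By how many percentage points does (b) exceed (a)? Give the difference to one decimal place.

2.6

Numerator: 62
Base: 124 + 6 + 62 + 42 + 10 + 28 = 272
REF1 = 62 / 272 = 0.2279
Base: 124 + 6 + 62 + 42 + 10 = 244
REF3 = 62 / 244 = 0.2541
Difference = 25.41 − 22.79 = 2.62 percentage points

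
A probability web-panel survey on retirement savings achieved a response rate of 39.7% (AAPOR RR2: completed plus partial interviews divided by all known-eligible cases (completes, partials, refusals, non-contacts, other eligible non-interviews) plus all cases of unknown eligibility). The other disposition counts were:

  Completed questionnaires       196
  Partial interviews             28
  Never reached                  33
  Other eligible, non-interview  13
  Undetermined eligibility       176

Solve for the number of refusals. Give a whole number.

Num = 196 + 28 = 224
RR2 = 224 / D = 0.397
D = 224 / 0.397 = 564.2
Remaining denominator categories sum to 446
refusals = 564.2 − 446 ≈ 118

118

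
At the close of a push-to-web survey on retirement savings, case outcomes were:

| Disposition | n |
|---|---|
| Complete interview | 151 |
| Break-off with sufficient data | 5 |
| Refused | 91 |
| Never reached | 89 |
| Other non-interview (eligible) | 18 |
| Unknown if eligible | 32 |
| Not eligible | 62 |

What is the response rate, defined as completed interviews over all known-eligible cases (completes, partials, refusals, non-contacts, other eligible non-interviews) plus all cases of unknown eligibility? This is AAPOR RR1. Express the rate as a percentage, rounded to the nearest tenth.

Num → 151
Denominator → 151 + 5 + 91 + 89 + 18 + 32 = 386
RR1 = 151 / 386 = 0.3912

39.1%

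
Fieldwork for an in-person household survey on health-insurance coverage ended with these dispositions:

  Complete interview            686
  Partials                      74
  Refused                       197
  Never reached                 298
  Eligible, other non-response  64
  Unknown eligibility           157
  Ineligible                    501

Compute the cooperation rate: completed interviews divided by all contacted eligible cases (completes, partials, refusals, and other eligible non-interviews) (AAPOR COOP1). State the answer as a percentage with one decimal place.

67.2%

Num → 686
Denominator → 686 + 74 + 197 + 64 = 1021
COOP1 = 686 / 1021 = 0.6719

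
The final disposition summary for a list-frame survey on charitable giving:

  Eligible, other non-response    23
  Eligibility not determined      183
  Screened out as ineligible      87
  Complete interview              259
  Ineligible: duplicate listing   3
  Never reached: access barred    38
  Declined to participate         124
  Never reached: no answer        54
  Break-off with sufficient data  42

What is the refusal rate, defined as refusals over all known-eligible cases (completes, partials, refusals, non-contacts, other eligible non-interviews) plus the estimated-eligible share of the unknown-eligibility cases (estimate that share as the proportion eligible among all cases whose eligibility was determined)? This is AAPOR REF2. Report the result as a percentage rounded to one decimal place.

17.8%

No contact after all attempts = 54 + 38 = 92
Out of scope = 87 + 3 = 90
Num: 124
Eligible (known): 259 + 42 + 124 + 92 + 23 = 540
e = 540 / (540 + 90) = 540 / 630 = 0.8571
e × U: 0.8571 × 183 = 156.85
Denominator: 540 + 156.85 = 696.85
REF2 = 124 / 696.85 = 0.1779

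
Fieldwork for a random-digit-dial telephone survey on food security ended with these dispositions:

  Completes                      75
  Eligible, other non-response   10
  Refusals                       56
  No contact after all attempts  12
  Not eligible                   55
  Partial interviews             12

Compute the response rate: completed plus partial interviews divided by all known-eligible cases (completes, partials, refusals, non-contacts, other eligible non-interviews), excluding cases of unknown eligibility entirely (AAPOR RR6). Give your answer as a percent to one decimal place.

52.7%

Numerator = 75 + 12 = 87
Base = 75 + 12 + 56 + 12 + 10 = 165
RR6 = 87 / 165 = 0.5273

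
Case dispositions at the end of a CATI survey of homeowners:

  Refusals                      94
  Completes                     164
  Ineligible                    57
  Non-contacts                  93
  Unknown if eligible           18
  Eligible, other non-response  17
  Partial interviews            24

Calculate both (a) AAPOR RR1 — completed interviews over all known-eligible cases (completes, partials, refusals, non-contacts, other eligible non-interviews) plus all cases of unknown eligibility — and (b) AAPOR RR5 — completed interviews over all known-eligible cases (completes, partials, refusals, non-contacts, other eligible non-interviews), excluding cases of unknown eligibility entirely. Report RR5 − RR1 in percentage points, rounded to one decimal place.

1.8

Numerator = 164
Denominator = 164 + 24 + 94 + 93 + 17 + 18 = 410
RR1 = 164 / 410 = 0.4000
Denominator = 164 + 24 + 94 + 93 + 17 = 392
RR5 = 164 / 392 = 0.4184
Difference = 41.84 − 40.00 = 1.84 percentage points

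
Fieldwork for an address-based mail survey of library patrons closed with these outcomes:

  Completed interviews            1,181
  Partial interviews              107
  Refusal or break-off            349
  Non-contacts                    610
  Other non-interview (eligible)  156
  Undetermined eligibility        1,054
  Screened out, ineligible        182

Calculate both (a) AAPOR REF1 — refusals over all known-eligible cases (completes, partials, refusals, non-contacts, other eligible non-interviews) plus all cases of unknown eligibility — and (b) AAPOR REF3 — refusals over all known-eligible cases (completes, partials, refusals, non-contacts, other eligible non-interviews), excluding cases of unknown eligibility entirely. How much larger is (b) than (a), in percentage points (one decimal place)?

Numerator → 349
Denominator → 1181 + 107 + 349 + 610 + 156 + 1054 = 3457
REF1 = 349 / 3457 = 0.1010
Denominator → 1181 + 107 + 349 + 610 + 156 = 2403
REF3 = 349 / 2403 = 0.1452
Difference = 14.52 − 10.10 = 4.42 percentage points

4.4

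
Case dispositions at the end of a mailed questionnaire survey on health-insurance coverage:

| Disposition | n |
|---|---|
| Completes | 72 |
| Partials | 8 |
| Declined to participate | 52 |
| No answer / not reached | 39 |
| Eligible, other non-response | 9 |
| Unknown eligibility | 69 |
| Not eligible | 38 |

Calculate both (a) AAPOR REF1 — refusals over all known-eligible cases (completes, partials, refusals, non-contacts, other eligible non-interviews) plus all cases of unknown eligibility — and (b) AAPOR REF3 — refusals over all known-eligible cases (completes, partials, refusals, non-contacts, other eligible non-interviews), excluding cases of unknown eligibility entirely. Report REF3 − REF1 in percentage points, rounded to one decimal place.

Top → 52
Denom → 72 + 8 + 52 + 39 + 9 + 69 = 249
REF1 = 52 / 249 = 0.2088
Denom → 72 + 8 + 52 + 39 + 9 = 180
REF3 = 52 / 180 = 0.2889
Difference = 28.89 − 20.88 = 8.01 percentage points

8.0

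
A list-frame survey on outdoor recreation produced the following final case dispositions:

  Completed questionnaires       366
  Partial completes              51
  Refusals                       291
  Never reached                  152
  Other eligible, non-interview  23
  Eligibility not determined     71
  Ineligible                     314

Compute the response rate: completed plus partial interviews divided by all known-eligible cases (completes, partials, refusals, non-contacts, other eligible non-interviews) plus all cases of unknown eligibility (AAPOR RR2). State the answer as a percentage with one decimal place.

Num: 366 + 51 = 417
Denominator: 366 + 51 + 291 + 152 + 23 + 71 = 954
RR2 = 417 / 954 = 0.4371

43.7%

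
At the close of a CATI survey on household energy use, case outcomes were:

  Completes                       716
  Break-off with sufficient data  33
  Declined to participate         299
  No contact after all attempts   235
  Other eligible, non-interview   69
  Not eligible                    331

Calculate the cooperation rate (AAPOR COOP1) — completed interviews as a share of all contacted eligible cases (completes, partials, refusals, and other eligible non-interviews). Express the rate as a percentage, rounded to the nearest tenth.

Num: 716
Base: 716 + 33 + 299 + 69 = 1117
COOP1 = 716 / 1117 = 0.6410

64.1%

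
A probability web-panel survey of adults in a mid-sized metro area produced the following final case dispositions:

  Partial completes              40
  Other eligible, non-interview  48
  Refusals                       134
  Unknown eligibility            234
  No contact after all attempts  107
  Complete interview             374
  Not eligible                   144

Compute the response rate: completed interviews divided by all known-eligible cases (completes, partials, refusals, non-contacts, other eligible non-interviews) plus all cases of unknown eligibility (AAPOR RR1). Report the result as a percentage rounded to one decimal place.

Num → 374
Denominator → 374 + 40 + 134 + 107 + 48 + 234 = 937
RR1 = 374 / 937 = 0.3991

39.9%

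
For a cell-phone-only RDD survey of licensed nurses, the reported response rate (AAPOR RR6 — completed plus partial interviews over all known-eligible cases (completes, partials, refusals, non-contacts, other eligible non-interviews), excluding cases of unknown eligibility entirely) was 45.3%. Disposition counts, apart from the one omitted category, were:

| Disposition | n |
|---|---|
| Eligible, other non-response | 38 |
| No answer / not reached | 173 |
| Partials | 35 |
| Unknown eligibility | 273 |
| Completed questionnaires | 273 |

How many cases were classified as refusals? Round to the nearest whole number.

161

Numerator → 273 + 35 = 308
RR6 = 308 / D = 0.453
D = 308 / 0.453 = 679.9
Rest of base = 519
refusals = 679.9 − 519 ≈ 161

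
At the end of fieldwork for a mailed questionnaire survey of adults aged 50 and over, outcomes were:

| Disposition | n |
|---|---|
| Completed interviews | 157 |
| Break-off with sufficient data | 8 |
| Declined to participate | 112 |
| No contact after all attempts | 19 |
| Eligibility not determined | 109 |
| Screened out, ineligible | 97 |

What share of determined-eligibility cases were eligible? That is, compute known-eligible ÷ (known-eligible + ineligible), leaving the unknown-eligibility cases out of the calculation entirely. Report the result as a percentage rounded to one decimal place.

Determined eligible → 157 + 8 + 112 + 19 = 296
e = 296 / (296 + 97) = 296 / 393 = 0.7532

75.3%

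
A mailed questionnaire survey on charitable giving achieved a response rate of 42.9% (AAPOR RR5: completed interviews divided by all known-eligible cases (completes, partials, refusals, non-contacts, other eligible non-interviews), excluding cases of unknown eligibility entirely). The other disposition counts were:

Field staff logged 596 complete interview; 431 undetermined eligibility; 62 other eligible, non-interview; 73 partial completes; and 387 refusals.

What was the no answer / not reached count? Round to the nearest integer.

RR5 = 596 / D = 0.429
D = 596 / 0.429 = 1389.3
Remaining denominator categories sum to 1118
no answer / not reached = 1389.3 − 1118 ≈ 271

271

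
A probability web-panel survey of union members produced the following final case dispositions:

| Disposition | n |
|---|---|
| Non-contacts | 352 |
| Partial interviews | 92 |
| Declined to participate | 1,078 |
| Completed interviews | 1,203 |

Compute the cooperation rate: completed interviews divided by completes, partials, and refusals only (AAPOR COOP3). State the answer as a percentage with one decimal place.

Top = 1203
Base = 1203 + 92 + 1078 = 2373
COOP3 = 1203 / 2373 = 0.5070

50.7%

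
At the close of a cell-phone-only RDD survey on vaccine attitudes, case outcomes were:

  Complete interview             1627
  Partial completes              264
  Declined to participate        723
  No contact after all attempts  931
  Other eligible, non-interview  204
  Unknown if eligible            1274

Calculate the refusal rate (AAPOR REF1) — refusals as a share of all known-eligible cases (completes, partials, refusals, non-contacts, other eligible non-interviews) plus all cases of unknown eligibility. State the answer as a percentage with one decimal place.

14.4%

Top = 723
Base = 1627 + 264 + 723 + 931 + 204 + 1274 = 5023
REF1 = 723 / 5023 = 0.1439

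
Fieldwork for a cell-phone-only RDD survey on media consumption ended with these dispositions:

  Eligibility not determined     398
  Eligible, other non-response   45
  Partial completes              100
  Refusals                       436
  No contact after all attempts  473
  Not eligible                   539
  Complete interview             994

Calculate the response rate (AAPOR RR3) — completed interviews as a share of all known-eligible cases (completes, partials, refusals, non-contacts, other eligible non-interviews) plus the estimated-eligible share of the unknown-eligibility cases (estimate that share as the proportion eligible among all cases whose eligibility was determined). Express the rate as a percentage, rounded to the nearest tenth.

42.1%

Numerator = 994
Eligible (known) = 994 + 100 + 436 + 473 + 45 = 2048
e = 2048 / (2048 + 539) = 2048 / 2587 = 0.7917
e × U = 0.7917 × 398 = 315.10
Base = 2048 + 315.10 = 2363.10
RR3 = 994 / 2363.10 = 0.4206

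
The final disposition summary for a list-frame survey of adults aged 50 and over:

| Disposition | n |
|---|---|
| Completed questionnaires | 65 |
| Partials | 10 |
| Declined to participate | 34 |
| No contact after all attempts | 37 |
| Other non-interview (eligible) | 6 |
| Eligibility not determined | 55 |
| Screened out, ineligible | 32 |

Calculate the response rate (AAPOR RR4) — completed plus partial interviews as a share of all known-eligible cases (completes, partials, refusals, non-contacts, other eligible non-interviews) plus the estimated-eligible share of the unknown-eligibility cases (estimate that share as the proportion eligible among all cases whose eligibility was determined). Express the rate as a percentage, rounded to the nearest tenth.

38.0%

Num: 65 + 10 = 75
Eligible (known): 65 + 10 + 34 + 37 + 6 = 152
e = 152 / (152 + 32) = 152 / 184 = 0.8261
e × U: 0.8261 × 55 = 45.44
Base: 152 + 45.44 = 197.44
RR4 = 75 / 197.44 = 0.3799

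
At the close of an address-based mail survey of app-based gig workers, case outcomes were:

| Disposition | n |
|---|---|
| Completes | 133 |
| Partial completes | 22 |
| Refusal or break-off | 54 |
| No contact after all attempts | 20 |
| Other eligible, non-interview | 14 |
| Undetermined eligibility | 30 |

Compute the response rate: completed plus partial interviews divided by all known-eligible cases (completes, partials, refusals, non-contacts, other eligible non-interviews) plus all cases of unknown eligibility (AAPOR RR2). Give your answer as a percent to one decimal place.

Top = 133 + 22 = 155
Base = 133 + 22 + 54 + 20 + 14 + 30 = 273
RR2 = 155 / 273 = 0.5678

56.8%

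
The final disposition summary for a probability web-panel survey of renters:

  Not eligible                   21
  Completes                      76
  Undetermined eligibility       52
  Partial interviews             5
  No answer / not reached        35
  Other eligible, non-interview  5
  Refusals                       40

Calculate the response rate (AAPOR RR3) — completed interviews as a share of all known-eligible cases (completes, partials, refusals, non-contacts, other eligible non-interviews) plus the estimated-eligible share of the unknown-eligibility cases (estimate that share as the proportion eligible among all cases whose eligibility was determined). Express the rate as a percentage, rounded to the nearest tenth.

36.7%

Numerator → 76
Known eligible → 76 + 5 + 40 + 35 + 5 = 161
e = 161 / (161 + 21) = 161 / 182 = 0.8846
Estimated eligible among unknowns → 0.8846 × 52 = 46.00
Denominator → 161 + 46.00 = 207.00
RR3 = 76 / 207.00 = 0.3671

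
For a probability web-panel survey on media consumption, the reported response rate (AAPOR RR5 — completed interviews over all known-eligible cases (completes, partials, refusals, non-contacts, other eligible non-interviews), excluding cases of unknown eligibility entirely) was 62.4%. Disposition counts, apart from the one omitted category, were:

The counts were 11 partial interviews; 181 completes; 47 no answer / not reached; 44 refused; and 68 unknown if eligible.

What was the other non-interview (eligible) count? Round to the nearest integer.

RR5 = 181 / D = 0.624
D = 181 / 0.624 = 290.1
Rest of base = 283
other non-interview (eligible) = 290.1 − 283 ≈ 7

7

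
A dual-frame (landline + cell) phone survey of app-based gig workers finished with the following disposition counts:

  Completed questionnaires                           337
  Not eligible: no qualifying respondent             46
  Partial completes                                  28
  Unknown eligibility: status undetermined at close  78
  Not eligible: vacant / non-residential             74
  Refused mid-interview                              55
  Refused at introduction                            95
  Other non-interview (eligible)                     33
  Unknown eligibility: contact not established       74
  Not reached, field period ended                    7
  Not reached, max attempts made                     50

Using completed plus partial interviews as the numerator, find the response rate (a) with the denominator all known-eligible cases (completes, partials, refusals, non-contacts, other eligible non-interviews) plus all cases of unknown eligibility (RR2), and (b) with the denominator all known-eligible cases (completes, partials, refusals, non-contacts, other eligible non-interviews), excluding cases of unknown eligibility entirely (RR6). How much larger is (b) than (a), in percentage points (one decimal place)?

Refusal or break-off = 95 + 55 = 150
No answer / not reached = 7 + 50 = 57
Unknown eligibility = 74 + 78 = 152
Out of scope = 46 + 74 = 120
Numerator = 337 + 28 = 365
Denom = 337 + 28 + 150 + 57 + 33 + 152 = 757
RR2 = 365 / 757 = 0.4822
Denom = 337 + 28 + 150 + 57 + 33 = 605
RR6 = 365 / 605 = 0.6033
Difference = 60.33 − 48.22 = 12.11 percentage points

12.1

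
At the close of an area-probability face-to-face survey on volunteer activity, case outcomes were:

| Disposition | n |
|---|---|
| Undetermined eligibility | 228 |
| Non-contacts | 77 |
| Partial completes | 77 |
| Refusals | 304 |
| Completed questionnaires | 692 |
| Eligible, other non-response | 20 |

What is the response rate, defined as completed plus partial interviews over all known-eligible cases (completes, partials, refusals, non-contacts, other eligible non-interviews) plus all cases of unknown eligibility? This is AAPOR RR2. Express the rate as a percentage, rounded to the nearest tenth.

55.0%

Top = 692 + 77 = 769
Denom = 692 + 77 + 304 + 77 + 20 + 228 = 1398
RR2 = 769 / 1398 = 0.5501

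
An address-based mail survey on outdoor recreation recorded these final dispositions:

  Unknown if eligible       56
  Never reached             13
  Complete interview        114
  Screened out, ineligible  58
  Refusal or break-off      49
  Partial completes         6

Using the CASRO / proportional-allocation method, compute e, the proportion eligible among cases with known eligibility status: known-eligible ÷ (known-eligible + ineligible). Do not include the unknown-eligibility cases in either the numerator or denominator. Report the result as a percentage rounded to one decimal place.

75.8%

Determined eligible = 114 + 6 + 49 + 13 = 182
e = 182 / (182 + 58) = 182 / 240 = 0.7583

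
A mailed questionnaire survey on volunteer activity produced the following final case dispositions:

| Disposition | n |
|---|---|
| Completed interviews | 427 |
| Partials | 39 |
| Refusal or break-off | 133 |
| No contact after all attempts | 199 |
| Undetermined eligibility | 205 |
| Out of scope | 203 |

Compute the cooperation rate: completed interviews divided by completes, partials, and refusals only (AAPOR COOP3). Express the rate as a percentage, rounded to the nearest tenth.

Num → 427
Denom → 427 + 39 + 133 = 599
COOP3 = 427 / 599 = 0.7129

71.3%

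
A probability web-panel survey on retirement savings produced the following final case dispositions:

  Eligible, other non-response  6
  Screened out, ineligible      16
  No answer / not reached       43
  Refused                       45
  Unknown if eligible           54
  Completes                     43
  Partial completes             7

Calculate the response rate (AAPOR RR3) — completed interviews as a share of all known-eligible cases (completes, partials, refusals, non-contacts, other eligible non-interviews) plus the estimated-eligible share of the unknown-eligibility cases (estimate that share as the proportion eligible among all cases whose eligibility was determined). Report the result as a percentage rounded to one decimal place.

22.3%

Numerator = 43
Eligible (known) = 43 + 7 + 45 + 43 + 6 = 144
e = 144 / (144 + 16) = 144 / 160 = 0.9000
e × U = 0.9000 × 54 = 48.60
Denominator = 144 + 48.60 = 192.60
RR3 = 43 / 192.60 = 0.2233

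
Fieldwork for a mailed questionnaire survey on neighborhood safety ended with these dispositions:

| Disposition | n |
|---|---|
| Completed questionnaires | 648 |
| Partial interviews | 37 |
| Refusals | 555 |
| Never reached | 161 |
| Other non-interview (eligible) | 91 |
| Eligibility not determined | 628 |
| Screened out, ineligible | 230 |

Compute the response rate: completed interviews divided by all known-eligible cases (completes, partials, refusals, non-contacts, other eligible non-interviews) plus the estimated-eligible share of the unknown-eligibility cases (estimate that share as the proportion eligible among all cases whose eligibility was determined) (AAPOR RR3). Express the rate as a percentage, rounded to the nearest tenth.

31.8%

Top = 648
Eligible (known) = 648 + 37 + 555 + 161 + 91 = 1492
e = 1492 / (1492 + 230) = 1492 / 1722 = 0.8664
Eligible share of unknowns = 0.8664 × 628 = 544.10
Denominator = 1492 + 544.10 = 2036.10
RR3 = 648 / 2036.10 = 0.3183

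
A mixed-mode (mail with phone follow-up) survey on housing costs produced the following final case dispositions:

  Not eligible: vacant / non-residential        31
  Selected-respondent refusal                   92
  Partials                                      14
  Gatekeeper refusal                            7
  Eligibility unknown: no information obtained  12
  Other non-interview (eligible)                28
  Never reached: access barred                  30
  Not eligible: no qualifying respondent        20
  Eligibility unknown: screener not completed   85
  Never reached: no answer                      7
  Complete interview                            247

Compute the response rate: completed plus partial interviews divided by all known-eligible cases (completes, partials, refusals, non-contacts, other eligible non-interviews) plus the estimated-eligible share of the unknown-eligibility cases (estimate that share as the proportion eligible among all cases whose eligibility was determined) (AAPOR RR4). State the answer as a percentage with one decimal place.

51.0%

Refusals = 7 + 92 = 99
Never reached = 7 + 30 = 37
Undetermined eligibility = 85 + 12 = 97
Out of scope = 20 + 31 = 51
Num: 247 + 14 = 261
Determined eligible: 247 + 14 + 99 + 37 + 28 = 425
e = 425 / (425 + 51) = 425 / 476 = 0.8929
Eligible share of unknowns: 0.8929 × 97 = 86.61
Denominator: 425 + 86.61 = 511.61
RR4 = 261 / 511.61 = 0.5102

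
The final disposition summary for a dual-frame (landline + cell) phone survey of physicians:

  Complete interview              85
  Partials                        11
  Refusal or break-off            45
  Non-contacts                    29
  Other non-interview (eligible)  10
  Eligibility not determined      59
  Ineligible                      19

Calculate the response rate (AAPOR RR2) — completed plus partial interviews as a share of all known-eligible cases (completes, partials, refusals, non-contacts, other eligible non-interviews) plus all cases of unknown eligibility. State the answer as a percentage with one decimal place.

Numerator → 85 + 11 = 96
Denom → 85 + 11 + 45 + 29 + 10 + 59 = 239
RR2 = 96 / 239 = 0.4017

40.2%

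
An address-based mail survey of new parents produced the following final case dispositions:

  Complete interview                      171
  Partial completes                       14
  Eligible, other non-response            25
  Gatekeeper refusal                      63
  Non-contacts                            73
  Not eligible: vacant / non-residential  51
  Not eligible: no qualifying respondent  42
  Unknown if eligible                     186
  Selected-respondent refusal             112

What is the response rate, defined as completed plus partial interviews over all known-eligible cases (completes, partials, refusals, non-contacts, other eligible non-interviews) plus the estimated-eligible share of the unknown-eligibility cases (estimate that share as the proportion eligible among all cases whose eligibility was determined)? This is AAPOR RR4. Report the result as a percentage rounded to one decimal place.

Refused = 63 + 112 = 175
Not eligible = 42 + 51 = 93
Numerator: 171 + 14 = 185
Eligible (known): 171 + 14 + 175 + 73 + 25 = 458
e = 458 / (458 + 93) = 458 / 551 = 0.8312
e × U: 0.8312 × 186 = 154.60
Denom: 458 + 154.60 = 612.60
RR4 = 185 / 612.60 = 0.3020

30.2%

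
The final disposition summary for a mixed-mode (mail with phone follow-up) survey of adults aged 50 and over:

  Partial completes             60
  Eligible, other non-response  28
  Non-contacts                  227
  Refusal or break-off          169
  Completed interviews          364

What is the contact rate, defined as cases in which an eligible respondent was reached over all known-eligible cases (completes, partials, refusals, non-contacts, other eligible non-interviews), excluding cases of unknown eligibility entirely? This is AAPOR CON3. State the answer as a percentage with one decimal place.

Top → 364 + 60 + 169 + 28 = 621
Denom → 364 + 60 + 169 + 227 + 28 = 848
CON3 = 621 / 848 = 0.7323

73.2%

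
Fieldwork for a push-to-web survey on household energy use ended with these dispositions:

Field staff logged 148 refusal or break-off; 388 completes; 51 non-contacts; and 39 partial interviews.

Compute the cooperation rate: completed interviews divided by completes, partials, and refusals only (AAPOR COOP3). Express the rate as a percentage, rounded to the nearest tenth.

67.5%

Numerator → 388
Base → 388 + 39 + 148 = 575
COOP3 = 388 / 575 = 0.6748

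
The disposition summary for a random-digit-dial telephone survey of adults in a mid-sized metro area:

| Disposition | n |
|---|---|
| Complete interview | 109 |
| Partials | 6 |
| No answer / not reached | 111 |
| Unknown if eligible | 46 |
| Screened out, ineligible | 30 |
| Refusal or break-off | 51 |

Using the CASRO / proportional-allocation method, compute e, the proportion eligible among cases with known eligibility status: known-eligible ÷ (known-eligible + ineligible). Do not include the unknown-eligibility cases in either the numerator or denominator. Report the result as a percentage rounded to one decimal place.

90.2%

Eligible (known) = 109 + 6 + 51 + 111 = 277
e = 277 / (277 + 30) = 277 / 307 = 0.9023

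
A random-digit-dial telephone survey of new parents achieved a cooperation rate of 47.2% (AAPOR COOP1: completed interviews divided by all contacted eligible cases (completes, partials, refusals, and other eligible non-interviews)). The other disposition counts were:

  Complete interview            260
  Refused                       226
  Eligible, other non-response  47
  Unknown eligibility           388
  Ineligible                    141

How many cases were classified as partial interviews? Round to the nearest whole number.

18

COOP1 = 260 / D = 0.472
D = 260 / 0.472 = 550.8
Rest of base = 533
partial interviews = 550.8 − 533 ≈ 18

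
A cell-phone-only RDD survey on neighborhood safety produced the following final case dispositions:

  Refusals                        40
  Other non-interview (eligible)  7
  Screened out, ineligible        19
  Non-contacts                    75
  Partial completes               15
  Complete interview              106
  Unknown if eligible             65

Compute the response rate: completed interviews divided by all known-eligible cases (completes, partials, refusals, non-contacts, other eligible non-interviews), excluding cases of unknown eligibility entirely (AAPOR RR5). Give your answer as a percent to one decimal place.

43.6%

Numerator = 106
Denominator = 106 + 15 + 40 + 75 + 7 = 243
RR5 = 106 / 243 = 0.4362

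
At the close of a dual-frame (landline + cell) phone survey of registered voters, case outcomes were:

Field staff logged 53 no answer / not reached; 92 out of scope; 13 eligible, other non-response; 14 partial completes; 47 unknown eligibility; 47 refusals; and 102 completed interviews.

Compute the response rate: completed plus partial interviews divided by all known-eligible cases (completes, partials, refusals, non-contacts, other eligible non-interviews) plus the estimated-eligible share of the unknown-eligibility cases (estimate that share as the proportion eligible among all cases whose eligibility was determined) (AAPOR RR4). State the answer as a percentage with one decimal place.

44.2%

Numerator: 102 + 14 = 116
Eligible (known): 102 + 14 + 47 + 53 + 13 = 229
e = 229 / (229 + 92) = 229 / 321 = 0.7134
e × U: 0.7134 × 47 = 33.53
Base: 229 + 33.53 = 262.53
RR4 = 116 / 262.53 = 0.4419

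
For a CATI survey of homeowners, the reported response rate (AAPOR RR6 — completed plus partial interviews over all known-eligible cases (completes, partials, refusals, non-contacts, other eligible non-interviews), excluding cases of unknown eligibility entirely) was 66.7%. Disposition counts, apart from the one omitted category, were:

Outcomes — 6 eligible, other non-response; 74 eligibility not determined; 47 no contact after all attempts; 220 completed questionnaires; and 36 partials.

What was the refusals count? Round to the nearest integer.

75

Top → 220 + 36 = 256
RR6 = 256 / D = 0.667
D = 256 / 0.667 = 383.8
Other denominator terms total 309
refusals = 383.8 − 309 ≈ 75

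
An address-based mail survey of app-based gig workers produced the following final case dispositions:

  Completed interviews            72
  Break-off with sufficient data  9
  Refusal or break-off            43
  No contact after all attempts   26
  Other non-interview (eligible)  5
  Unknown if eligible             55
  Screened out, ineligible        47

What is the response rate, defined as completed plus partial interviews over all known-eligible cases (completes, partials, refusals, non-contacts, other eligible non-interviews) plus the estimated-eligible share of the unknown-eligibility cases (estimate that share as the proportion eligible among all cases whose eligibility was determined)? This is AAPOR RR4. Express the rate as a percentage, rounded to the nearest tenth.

Numerator → 72 + 9 = 81
Determined eligible → 72 + 9 + 43 + 26 + 5 = 155
e = 155 / (155 + 47) = 155 / 202 = 0.7673
Eligible share of unknowns → 0.7673 × 55 = 42.20
Base → 155 + 42.20 = 197.20
RR4 = 81 / 197.20 = 0.4108

41.1%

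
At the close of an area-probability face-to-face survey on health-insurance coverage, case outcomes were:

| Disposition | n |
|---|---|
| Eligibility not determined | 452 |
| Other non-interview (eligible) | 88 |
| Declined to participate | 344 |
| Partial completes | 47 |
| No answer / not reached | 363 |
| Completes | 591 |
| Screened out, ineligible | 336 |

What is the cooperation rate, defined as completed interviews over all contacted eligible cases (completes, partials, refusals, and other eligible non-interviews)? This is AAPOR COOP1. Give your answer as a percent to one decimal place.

Numerator = 591
Denom = 591 + 47 + 344 + 88 = 1070
COOP1 = 591 / 1070 = 0.5523

55.2%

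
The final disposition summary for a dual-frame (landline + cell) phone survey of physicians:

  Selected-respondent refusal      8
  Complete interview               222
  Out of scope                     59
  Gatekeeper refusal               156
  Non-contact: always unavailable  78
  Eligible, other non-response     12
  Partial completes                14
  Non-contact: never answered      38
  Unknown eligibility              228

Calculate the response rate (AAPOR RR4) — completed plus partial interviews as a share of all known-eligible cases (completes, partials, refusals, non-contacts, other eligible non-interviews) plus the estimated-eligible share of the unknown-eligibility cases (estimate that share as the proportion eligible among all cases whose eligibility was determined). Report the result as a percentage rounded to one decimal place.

32.2%

Refusals = 156 + 8 = 164
No contact after all attempts = 38 + 78 = 116
Numerator = 222 + 14 = 236
Determined eligible = 222 + 14 + 164 + 116 + 12 = 528
e = 528 / (528 + 59) = 528 / 587 = 0.8995
e × U = 0.8995 × 228 = 205.09
Denominator = 528 + 205.09 = 733.09
RR4 = 236 / 733.09 = 0.3219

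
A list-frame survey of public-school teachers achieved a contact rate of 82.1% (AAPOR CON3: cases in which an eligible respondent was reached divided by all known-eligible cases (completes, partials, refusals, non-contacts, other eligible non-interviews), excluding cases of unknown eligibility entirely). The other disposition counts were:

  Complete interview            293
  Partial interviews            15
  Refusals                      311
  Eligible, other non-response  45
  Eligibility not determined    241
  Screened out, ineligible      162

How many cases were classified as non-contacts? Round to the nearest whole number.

145

Numerator = 293 + 15 + 311 + 45 = 664
CON3 = 664 / D = 0.821
D = 664 / 0.821 = 808.8
Rest of base = 664
non-contacts = 808.8 − 664 ≈ 145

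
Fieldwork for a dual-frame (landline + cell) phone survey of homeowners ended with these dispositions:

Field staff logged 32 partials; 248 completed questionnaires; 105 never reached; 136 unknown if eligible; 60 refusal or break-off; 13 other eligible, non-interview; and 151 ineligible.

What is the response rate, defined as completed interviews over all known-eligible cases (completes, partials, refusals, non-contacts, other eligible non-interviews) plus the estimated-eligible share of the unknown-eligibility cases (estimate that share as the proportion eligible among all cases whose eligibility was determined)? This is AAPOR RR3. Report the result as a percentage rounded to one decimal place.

44.3%

Numerator → 248
Determined eligible → 248 + 32 + 60 + 105 + 13 = 458
e = 458 / (458 + 151) = 458 / 609 = 0.7521
Eligible share of unknowns → 0.7521 × 136 = 102.29
Base → 458 + 102.29 = 560.29
RR3 = 248 / 560.29 = 0.4426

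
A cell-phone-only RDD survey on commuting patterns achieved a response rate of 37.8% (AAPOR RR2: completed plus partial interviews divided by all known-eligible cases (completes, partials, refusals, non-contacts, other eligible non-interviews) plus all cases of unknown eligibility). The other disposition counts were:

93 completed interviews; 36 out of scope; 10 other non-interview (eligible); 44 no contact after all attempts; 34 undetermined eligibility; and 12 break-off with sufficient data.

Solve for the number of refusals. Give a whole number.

85

Numerator: 93 + 12 = 105
RR2 = 105 / D = 0.378
D = 105 / 0.378 = 277.8
Remaining denominator categories sum to 193
refusals = 277.8 − 193 ≈ 85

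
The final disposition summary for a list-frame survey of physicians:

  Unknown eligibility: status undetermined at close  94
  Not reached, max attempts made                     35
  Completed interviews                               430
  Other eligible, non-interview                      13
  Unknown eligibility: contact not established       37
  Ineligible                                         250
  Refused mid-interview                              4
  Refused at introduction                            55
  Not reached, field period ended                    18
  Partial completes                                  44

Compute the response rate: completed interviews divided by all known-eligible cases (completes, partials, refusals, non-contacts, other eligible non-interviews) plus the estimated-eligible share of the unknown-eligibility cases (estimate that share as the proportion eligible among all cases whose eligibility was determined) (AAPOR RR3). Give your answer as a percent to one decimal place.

62.2%

Refused = 55 + 4 = 59
No answer / not reached = 18 + 35 = 53
Eligibility not determined = 37 + 94 = 131
Num → 430
Determined eligible → 430 + 44 + 59 + 53 + 13 = 599
e = 599 / (599 + 250) = 599 / 849 = 0.7055
Estimated eligible among unknowns → 0.7055 × 131 = 92.42
Base → 599 + 92.42 = 691.42
RR3 = 430 / 691.42 = 0.6219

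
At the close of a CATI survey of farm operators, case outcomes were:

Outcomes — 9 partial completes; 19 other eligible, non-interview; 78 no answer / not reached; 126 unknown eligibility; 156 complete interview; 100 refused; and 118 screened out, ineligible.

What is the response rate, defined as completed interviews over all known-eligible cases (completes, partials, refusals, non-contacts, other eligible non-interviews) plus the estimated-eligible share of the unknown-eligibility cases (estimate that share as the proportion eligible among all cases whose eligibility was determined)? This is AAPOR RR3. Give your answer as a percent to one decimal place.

34.1%

Num → 156
Eligible (known) → 156 + 9 + 100 + 78 + 19 = 362
e = 362 / (362 + 118) = 362 / 480 = 0.7542
Estimated eligible among unknowns → 0.7542 × 126 = 95.03
Base → 362 + 95.03 = 457.03
RR3 = 156 / 457.03 = 0.3413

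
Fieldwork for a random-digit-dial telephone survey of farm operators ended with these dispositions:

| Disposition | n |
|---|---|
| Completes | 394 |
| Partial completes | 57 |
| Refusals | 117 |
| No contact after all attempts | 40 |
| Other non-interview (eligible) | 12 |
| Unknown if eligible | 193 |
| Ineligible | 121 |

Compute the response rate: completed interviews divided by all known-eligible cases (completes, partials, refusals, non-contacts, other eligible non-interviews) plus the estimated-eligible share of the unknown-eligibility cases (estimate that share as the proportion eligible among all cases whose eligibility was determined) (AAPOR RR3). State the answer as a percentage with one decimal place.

50.4%

Num: 394
Eligible (known): 394 + 57 + 117 + 40 + 12 = 620
e = 620 / (620 + 121) = 620 / 741 = 0.8367
Estimated eligible among unknowns: 0.8367 × 193 = 161.48
Denominator: 620 + 161.48 = 781.48
RR3 = 394 / 781.48 = 0.5042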